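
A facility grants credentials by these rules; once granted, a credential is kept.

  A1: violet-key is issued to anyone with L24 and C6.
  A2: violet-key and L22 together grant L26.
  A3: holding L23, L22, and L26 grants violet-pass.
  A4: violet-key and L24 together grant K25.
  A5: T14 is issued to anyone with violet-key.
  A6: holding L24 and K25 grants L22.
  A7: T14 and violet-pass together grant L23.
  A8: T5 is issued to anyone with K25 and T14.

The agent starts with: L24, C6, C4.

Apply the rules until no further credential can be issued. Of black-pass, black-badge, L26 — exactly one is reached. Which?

L26

Holding L24 and C6 grants violet-key (A1).
Holding violet-key and L24 grants K25 (A4).
Holding L24 and K25 grants L22 (A6).
Holding violet-key and L22 grants L26 (A2).
No rule produces black-pass, and it is not given. No rule produces black-badge, and it is not given.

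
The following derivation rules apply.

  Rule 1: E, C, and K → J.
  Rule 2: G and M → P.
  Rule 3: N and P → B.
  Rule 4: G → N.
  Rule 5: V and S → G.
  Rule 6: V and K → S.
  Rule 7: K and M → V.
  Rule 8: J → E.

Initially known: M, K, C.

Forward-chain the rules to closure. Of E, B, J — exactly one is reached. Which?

K and M hold, so V follows (Rule 7).
From V and K, Rule 6 gives S.
V and S hold, so G follows (Rule 5).
From G, Rule 4 gives N.
From G and M, Rule 2 gives P.
From N and P, Rule 3 gives B.
E would need J (Rule 8), but J is never established. J would need E, C, and K (Rule 1), but E is never established.

B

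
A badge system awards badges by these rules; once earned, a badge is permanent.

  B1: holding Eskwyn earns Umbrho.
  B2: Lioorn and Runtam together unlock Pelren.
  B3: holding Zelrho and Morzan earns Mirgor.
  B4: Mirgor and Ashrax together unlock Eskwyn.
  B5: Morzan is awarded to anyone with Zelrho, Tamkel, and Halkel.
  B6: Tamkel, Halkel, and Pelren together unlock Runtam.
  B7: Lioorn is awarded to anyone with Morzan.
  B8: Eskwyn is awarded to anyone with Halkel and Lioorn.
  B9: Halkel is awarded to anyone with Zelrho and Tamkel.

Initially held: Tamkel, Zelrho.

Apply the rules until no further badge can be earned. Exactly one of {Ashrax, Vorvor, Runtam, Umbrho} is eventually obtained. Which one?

With Zelrho and Tamkel, Halkel is earned (B9).
With Zelrho, Tamkel, and Halkel, Morzan is earned (B5).
With Morzan, Lioorn is earned (B7).
With Halkel and Lioorn, Eskwyn is earned (B8).
With Eskwyn, Umbrho is earned (B1).
No rule produces Ashrax, and it is not given. No rule produces Vorvor, and it is not given. Runtam would need Tamkel, Halkel, and Pelren (B6), but Pelren is never earned.

Umbrho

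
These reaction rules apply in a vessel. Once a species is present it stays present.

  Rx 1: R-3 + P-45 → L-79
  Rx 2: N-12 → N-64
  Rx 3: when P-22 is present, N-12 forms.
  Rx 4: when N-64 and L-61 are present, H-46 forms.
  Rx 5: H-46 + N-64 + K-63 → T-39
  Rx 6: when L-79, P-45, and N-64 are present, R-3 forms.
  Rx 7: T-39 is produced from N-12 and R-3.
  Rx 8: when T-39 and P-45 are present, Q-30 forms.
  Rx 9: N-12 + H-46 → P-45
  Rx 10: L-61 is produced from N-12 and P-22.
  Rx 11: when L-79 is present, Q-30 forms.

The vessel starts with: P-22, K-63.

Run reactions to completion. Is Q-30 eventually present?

P-22 present → N-12 forms (Rx 3).
N-12 and P-22 present → L-61 forms (Rx 10).
N-12 present → N-64 forms (Rx 2).
N-64 and L-61 present → H-46 forms (Rx 4).
H-46, N-64, and K-63 present → T-39 forms (Rx 5).
N-12 and H-46 present → P-45 forms (Rx 9).
T-39 and P-45 present → Q-30 forms (Rx 8).

Yes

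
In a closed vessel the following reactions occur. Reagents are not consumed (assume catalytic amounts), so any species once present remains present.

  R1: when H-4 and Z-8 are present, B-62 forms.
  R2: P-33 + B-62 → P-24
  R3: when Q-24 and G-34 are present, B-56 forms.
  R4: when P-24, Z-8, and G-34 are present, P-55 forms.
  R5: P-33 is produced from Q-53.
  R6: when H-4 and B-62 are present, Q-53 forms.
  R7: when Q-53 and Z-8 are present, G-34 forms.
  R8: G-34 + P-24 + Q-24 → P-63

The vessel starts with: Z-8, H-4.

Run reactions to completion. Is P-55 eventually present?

Yes

H-4 and Z-8 present → B-62 forms (R1).
H-4 and B-62 present → Q-53 forms (R6).
Q-53 present → P-33 forms (R5).
Q-53 and Z-8 present → G-34 forms (R7).
P-33 and B-62 present → P-24 forms (R2).
P-24, Z-8, and G-34 present → P-55 forms (R4).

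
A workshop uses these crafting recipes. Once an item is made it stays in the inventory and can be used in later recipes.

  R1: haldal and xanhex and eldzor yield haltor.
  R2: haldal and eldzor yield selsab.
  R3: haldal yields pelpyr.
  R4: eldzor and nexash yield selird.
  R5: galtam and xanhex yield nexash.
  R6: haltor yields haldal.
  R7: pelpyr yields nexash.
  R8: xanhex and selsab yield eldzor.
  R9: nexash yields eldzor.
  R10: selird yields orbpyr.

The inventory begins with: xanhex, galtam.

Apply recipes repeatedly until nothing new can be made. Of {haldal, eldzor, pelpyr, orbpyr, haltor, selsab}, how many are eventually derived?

Using R5, galtam and xanhex make nexash.
Using R9, nexash makes eldzor.
eldzor and nexash → selird (R4).
Using R10, selird makes orbpyr.
haldal would need haltor (R6), but haltor is never obtained.
eldzor: reached.
pelpyr would need haldal (R3), but haldal is never obtained.
orbpyr: reached.
haltor would need haldal, xanhex, and eldzor (R1), but haldal is never obtained.
selsab would need haldal and eldzor (R2), but haldal is never obtained.
Reached: eldzor and orbpyr — 2 of the 6.

2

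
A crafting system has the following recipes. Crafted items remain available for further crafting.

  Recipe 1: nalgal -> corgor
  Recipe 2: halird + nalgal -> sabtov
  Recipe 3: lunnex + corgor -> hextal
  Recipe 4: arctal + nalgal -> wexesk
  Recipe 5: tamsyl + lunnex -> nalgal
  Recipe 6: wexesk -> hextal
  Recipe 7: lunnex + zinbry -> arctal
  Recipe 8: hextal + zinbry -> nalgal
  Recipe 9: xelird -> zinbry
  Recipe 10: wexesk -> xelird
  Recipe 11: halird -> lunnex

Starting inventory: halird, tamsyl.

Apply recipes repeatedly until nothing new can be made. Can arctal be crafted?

No

arctal would need lunnex and zinbry (Recipe 7), but zinbry is never obtained.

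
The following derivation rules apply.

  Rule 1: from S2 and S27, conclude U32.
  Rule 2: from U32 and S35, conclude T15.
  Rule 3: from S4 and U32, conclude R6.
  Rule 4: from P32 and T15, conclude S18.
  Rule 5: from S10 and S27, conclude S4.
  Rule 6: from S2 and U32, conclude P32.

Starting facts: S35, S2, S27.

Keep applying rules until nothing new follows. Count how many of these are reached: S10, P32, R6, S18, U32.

3

From S2 and S27, Rule 1 gives U32.
From U32 and S35, Rule 2 gives T15.
From S2 and U32, Rule 6 gives P32.
From P32 and T15, Rule 4 gives S18.
No rule produces S10, and it is not given.
P32: reached.
R6 would need S4 and U32 (Rule 3), but S4 is never established.
S18: reached.
U32: reached.
Reached: P32, S18, and U32 — 3 of the 5.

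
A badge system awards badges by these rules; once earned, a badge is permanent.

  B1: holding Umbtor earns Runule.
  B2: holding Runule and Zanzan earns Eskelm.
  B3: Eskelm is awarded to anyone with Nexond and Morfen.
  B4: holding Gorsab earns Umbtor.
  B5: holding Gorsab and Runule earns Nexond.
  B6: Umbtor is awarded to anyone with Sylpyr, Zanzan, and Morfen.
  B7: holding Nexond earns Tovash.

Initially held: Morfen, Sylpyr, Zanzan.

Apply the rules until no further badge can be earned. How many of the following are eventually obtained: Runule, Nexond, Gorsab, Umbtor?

With Sylpyr, Zanzan, and Morfen, Umbtor is earned (B6).
With Umbtor, Runule is earned (B1).
Runule: reached.
Nexond would need Gorsab and Runule (B5), but Gorsab is never earned.
No rule produces Gorsab, and it is not given.
Umbtor: reached.
Reached: Runule and Umbtor — 2 of the 4.

2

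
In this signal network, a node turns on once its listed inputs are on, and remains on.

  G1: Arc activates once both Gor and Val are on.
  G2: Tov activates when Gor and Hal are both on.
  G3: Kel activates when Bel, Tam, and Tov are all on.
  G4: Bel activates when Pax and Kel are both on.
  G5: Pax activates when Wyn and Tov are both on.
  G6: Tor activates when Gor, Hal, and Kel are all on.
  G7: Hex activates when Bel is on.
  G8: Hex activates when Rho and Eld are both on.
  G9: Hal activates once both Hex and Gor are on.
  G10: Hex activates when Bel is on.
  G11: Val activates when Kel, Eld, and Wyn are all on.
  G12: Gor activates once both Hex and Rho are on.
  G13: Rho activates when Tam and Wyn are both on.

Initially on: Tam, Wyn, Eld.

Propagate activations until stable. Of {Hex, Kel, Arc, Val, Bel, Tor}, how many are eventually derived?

1

Tam and Wyn are on, so Rho activates (G13).
Rho and Eld are on, so Hex activates (G8).
Hex: reached.
Kel would need Bel, Tam, and Tov (G3), but Bel never turns on.
Arc would need Gor and Val (G1), but Val never turns on.
Val would need Kel, Eld, and Wyn (G11), but Kel never turns on.
Bel would need Pax and Kel (G4), but Kel never turns on.
Tor would need Gor, Hal, and Kel (G6), but Kel never turns on.
Reached: Hex — 1 of the 6.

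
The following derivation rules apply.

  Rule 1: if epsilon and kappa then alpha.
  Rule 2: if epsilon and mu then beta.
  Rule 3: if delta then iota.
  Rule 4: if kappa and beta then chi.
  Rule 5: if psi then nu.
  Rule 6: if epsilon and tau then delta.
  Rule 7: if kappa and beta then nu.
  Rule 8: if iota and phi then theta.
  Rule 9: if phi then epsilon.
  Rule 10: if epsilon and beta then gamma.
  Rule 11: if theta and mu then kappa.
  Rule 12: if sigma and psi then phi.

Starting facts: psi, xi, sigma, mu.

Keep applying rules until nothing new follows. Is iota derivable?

No

iota would need delta (Rule 3), but delta is never established.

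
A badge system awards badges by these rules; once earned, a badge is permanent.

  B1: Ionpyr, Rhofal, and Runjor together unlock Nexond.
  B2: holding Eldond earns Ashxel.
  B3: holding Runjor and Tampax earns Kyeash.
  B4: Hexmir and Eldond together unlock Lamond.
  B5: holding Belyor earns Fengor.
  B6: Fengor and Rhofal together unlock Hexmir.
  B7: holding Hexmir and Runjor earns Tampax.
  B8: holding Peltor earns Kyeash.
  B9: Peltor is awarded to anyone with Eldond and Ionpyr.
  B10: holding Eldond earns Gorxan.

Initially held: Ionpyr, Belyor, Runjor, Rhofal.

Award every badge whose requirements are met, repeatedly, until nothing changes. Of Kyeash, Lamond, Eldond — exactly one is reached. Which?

With Belyor, Fengor is earned (B5).
With Fengor and Rhofal, Hexmir is earned (B6).
With Hexmir and Runjor, Tampax is earned (B7).
With Runjor and Tampax, Kyeash is earned (B3).
No rule produces Eldond, and it is not given. Lamond would need Hexmir and Eldond (B4), but Eldond is never earned.

Kyeash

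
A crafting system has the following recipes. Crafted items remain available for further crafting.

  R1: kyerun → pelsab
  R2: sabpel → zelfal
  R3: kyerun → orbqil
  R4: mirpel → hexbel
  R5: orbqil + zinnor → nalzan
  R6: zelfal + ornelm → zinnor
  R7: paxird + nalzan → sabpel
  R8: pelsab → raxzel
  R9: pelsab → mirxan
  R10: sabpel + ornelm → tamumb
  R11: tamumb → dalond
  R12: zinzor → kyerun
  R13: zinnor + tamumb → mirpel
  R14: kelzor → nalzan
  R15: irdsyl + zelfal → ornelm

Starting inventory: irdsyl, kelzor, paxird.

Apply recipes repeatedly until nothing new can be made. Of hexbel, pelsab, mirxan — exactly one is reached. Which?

hexbel

kelzor → nalzan (R14).
Using R7, paxird and nalzan make sabpel.
Using R2, sabpel makes zelfal.
Using R15, irdsyl and zelfal make ornelm.
zelfal + ornelm → zinnor (R6).
sabpel + ornelm → tamumb (R10).
Using R13, zinnor and tamumb make mirpel.
Using R4, mirpel makes hexbel.
pelsab would need kyerun (R1), but kyerun is never obtained. mirxan would need pelsab (R9), but pelsab is never obtained.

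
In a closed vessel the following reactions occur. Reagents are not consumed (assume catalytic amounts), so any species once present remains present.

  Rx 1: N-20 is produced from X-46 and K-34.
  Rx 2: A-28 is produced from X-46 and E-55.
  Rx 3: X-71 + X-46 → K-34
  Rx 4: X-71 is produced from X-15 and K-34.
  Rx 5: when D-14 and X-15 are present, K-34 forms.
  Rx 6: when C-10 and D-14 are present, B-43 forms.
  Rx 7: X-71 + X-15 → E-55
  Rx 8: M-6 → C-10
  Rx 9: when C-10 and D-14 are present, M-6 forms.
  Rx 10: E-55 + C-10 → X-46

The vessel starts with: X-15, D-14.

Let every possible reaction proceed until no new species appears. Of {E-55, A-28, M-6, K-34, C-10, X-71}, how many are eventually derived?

3

D-14 and X-15 present → K-34 forms (Rx 5).
X-15 and K-34 present → X-71 forms (Rx 4).
X-71 and X-15 present → E-55 forms (Rx 7).
E-55: reached.
A-28 would need X-46 and E-55 (Rx 2), but X-46 never forms.
M-6 would need C-10 and D-14 (Rx 9), but C-10 never forms.
K-34: reached.
C-10 would need M-6 (Rx 8), but M-6 never forms.
X-71: reached.
Reached: E-55, K-34, and X-71 — 3 of the 6.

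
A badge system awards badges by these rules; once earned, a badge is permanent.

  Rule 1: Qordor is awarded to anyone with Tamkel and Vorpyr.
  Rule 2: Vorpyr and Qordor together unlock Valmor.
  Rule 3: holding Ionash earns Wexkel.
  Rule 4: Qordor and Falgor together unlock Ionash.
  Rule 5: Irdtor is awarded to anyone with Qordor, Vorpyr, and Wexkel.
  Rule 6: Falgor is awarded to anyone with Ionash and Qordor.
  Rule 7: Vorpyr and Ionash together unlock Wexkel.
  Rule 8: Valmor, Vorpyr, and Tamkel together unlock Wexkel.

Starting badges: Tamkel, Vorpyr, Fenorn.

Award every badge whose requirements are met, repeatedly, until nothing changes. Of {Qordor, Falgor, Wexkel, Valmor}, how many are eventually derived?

3

With Tamkel and Vorpyr, Qordor is earned (Rule 1).
With Vorpyr and Qordor, Valmor is earned (Rule 2).
With Valmor, Vorpyr, and Tamkel, Wexkel is earned (Rule 8).
Qordor: reached.
Falgor would need Ionash and Qordor (Rule 6), but Ionash is never earned.
Wexkel: reached.
Valmor: reached.
Reached: Qordor, Wexkel, and Valmor — 3 of the 4.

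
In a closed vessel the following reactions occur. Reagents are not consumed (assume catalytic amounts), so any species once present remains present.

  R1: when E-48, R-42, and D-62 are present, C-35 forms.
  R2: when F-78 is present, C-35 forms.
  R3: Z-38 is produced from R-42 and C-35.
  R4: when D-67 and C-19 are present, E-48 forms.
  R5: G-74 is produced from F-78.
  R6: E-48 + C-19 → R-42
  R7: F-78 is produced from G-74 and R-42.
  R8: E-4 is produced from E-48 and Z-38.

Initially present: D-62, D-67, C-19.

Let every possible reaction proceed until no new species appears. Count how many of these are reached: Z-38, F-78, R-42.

D-67 and C-19 present → E-48 forms (R4).
E-48 and C-19 present → R-42 forms (R6).
E-48, R-42, and D-62 present → C-35 forms (R1).
R-42 and C-35 present → Z-38 forms (R3).
Z-38: reached.
F-78 would need G-74 and R-42 (R7), but G-74 never forms.
R-42: reached.
Reached: Z-38 and R-42 — 2 of the 3.

2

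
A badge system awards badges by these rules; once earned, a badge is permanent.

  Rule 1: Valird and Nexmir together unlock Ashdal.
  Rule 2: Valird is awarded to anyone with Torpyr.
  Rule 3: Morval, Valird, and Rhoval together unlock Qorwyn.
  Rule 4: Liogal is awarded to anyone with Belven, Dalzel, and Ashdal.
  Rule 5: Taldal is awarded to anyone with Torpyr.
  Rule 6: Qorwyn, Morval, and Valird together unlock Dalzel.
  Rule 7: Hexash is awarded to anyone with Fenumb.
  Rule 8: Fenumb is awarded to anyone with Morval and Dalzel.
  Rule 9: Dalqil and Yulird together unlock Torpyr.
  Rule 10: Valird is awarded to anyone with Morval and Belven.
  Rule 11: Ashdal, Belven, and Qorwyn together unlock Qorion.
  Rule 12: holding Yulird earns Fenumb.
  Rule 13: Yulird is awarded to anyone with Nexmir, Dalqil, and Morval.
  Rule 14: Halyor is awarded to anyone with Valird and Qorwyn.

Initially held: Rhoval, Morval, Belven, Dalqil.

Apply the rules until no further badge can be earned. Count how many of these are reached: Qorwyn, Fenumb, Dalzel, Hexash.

4

With Morval and Belven, Valird is earned (Rule 10).
With Morval, Valird, and Rhoval, Qorwyn is earned (Rule 3).
With Qorwyn, Morval, and Valird, Dalzel is earned (Rule 6).
With Morval and Dalzel, Fenumb is earned (Rule 8).
With Fenumb, Hexash is earned (Rule 7).
Qorwyn: reached.
Fenumb: reached.
Dalzel: reached.
Hexash: reached.
All 4 are reached.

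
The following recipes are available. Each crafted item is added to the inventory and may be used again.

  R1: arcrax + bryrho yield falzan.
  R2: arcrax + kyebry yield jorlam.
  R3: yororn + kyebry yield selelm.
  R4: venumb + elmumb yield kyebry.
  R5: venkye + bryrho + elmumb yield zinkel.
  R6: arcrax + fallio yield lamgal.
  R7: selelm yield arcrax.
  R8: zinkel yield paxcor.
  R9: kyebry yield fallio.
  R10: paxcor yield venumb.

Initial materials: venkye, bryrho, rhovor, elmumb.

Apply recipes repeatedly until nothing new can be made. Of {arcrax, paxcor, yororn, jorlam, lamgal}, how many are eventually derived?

1

Using R5, venkye, bryrho, and elmumb make zinkel.
Using R8, zinkel makes paxcor.
arcrax would need selelm (R7), but selelm is never obtained.
paxcor: reached.
No rule produces yororn, and it is not given.
jorlam would need arcrax and kyebry (R2), but arcrax is never obtained.
lamgal would need arcrax and fallio (R6), but arcrax is never obtained.
Reached: paxcor — 1 of the 5.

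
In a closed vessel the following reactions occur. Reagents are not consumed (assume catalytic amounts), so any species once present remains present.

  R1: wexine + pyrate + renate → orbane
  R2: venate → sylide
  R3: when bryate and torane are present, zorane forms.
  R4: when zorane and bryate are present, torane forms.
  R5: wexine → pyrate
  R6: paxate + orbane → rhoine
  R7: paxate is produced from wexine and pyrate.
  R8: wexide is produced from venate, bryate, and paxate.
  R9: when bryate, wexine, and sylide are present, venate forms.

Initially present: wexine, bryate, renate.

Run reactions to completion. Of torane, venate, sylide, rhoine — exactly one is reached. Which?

wexine present → pyrate forms (R5).
wexine, pyrate, and renate present → orbane forms (R1).
wexine and pyrate present → paxate forms (R7).
paxate and orbane present → rhoine forms (R6).
sylide would need venate (R2), but venate never forms. torane would need zorane and bryate (R4), but zorane never forms. venate would need bryate, wexine, and sylide (R9), but sylide never forms.

rhoine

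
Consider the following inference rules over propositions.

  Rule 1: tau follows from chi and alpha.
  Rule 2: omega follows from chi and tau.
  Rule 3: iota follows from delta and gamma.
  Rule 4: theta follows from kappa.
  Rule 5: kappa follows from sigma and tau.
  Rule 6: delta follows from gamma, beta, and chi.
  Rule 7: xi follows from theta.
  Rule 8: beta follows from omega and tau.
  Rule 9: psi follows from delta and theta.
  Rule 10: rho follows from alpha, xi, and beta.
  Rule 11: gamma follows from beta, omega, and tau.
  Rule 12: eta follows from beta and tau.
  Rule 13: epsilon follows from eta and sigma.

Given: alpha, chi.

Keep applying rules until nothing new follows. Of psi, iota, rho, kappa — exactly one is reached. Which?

iota

From chi and alpha, Rule 1 gives tau.
chi and tau hold, so omega follows (Rule 2).
omega and tau hold, so beta follows (Rule 8).
From beta, omega, and tau, Rule 11 gives gamma.
From gamma, beta, and chi, Rule 6 gives delta.
delta and gamma hold, so iota follows (Rule 3).
kappa would need sigma and tau (Rule 5), but sigma is never established. rho would need alpha, xi, and beta (Rule 10), but xi is never established. psi would need delta and theta (Rule 9), but theta is never established.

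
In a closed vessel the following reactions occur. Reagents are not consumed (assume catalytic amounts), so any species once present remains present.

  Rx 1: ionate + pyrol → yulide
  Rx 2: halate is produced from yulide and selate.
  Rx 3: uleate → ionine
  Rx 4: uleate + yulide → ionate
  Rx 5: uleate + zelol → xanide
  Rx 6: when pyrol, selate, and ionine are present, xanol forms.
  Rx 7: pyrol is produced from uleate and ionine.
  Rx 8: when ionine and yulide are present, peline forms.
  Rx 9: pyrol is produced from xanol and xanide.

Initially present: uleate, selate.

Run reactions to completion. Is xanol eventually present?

Yes

uleate present → ionine forms (Rx 3).
uleate and ionine present → pyrol forms (Rx 7).
pyrol, selate, and ionine present → xanol forms (Rx 6).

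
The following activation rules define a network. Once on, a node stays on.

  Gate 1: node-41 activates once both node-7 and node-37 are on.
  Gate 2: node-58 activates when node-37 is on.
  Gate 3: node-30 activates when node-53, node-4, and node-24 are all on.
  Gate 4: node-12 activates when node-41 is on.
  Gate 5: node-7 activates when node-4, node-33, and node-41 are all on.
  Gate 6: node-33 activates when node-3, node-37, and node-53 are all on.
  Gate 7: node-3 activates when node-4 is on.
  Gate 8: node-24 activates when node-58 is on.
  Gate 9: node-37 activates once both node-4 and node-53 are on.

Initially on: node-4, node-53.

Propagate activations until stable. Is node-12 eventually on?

node-12 would need node-41 (Gate 4), but node-41 never turns on.

No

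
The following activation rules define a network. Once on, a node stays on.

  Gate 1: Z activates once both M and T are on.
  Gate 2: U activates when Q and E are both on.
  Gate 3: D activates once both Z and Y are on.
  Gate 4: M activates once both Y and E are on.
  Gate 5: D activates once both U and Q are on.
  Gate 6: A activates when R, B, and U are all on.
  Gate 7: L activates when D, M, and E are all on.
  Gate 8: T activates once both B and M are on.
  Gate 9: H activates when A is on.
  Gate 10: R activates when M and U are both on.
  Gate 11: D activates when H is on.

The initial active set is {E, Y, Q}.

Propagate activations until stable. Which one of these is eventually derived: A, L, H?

L

Gate 4: Y and E on → M on.
Q and E are on, so U activates (Gate 2).
U and Q are on, so D activates (Gate 5).
Gate 7: D, M, and E on → L on.
H would need A (Gate 9), but A never turns on. A would need R, B, and U (Gate 6), but B never turns on.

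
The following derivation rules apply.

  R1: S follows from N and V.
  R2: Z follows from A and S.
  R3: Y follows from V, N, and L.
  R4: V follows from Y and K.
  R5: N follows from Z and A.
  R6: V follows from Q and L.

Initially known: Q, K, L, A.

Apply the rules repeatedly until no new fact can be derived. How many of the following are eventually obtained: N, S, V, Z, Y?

1

From Q and L, R6 gives V.
N would need Z and A (R5), but Z is never established.
S would need N and V (R1), but N is never established.
V: reached.
Z would need A and S (R2), but S is never established.
Y would need V, N, and L (R3), but N is never established.
Reached: V — 1 of the 5.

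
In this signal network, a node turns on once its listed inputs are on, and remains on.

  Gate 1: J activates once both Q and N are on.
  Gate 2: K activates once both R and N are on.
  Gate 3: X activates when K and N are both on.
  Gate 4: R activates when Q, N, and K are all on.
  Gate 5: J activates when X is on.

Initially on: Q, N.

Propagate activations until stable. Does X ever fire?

X would need K and N (Gate 3), but K never turns on.

No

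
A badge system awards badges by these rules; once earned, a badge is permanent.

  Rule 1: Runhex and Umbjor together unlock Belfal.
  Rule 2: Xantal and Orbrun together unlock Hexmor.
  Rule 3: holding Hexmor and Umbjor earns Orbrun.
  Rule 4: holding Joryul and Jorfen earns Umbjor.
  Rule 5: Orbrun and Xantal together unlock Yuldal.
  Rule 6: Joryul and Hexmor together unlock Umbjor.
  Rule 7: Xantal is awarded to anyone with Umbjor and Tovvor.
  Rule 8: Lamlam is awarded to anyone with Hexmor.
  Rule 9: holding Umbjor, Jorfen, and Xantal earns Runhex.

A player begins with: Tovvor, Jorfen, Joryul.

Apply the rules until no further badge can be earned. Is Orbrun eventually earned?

Orbrun would need Hexmor and Umbjor (Rule 3), but Hexmor is never earned.

No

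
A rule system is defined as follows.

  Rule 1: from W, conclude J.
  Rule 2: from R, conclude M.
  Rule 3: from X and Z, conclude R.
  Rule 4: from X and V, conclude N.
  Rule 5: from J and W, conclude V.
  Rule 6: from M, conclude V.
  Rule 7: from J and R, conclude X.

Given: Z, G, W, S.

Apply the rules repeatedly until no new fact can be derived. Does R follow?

R would need X and Z (Rule 3), but X is never established.

No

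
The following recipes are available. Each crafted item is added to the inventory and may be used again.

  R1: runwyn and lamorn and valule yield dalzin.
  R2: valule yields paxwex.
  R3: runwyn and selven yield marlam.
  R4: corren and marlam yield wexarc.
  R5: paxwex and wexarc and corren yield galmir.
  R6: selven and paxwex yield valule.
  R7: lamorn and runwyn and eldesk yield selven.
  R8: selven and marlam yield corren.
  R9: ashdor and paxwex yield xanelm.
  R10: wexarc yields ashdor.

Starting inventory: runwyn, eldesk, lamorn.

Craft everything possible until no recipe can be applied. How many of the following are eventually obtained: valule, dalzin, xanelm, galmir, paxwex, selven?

1

Using R7, lamorn, runwyn, and eldesk make selven.
valule would need selven and paxwex (R6), but paxwex is never obtained.
dalzin would need runwyn, lamorn, and valule (R1), but valule is never obtained.
xanelm would need ashdor and paxwex (R9), but paxwex is never obtained.
galmir would need paxwex, wexarc, and corren (R5), but paxwex is never obtained.
paxwex would need valule (R2), but valule is never obtained.
selven: reached.
Reached: selven — 1 of the 6.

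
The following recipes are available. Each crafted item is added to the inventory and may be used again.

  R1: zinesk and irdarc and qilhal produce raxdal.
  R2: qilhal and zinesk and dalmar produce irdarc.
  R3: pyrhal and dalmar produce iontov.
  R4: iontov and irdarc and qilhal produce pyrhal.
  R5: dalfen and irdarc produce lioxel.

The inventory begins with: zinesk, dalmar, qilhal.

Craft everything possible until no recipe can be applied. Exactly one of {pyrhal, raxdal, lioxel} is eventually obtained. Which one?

qilhal and zinesk and dalmar → irdarc (R2).
zinesk and irdarc and qilhal → raxdal (R1).
lioxel would need dalfen and irdarc (R5), but dalfen is never obtained. pyrhal would need iontov, irdarc, and qilhal (R4), but iontov is never obtained.

raxdal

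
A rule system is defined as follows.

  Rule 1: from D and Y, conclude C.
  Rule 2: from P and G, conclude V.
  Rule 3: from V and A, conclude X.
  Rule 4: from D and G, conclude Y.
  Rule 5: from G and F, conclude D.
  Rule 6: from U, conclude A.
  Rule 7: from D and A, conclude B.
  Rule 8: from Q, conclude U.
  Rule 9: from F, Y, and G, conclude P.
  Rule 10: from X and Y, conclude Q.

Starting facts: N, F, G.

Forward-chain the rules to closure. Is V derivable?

Yes

From G and F, Rule 5 gives D.
From D and G, Rule 4 gives Y.
From F, Y, and G, Rule 9 gives P.
From P and G, Rule 2 gives V.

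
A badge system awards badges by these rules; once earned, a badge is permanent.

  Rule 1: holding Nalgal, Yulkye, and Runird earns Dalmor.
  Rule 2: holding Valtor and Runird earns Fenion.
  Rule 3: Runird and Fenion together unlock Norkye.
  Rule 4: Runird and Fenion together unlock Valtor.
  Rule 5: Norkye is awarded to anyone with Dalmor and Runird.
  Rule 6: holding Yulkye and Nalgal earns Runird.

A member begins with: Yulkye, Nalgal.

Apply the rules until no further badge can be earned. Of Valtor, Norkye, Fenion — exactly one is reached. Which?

Norkye

With Yulkye and Nalgal, Runird is earned (Rule 6).
With Nalgal, Yulkye, and Runird, Dalmor is earned (Rule 1).
With Dalmor and Runird, Norkye is earned (Rule 5).
Valtor would need Runird and Fenion (Rule 4), but Fenion is never earned. Fenion would need Valtor and Runird (Rule 2), but Valtor is never earned.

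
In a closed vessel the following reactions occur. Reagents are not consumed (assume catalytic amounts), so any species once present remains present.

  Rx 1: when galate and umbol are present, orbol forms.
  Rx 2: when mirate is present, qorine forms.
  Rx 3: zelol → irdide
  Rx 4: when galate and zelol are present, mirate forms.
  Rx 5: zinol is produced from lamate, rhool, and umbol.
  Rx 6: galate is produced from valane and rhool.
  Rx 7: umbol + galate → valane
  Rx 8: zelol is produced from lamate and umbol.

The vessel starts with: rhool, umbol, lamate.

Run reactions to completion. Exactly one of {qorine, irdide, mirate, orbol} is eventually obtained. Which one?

lamate and umbol present → zelol forms (Rx 8).
zelol present → irdide forms (Rx 3).
mirate would need galate and zelol (Rx 4), but galate never forms. qorine would need mirate (Rx 2), but mirate never forms. orbol would need galate and umbol (Rx 1), but galate never forms.

irdide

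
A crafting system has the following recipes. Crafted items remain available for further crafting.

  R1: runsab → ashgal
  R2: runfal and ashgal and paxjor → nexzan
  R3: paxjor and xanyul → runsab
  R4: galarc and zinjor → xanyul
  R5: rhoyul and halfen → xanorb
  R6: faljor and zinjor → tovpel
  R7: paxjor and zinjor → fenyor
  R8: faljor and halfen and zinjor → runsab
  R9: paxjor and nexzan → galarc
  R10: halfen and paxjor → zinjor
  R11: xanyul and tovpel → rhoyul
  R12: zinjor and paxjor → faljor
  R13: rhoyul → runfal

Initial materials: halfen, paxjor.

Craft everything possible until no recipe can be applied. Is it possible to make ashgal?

Yes

Using R10, halfen and paxjor make zinjor.
zinjor and paxjor → faljor (R12).
faljor and halfen and zinjor → runsab (R8).
runsab → ashgal (R1).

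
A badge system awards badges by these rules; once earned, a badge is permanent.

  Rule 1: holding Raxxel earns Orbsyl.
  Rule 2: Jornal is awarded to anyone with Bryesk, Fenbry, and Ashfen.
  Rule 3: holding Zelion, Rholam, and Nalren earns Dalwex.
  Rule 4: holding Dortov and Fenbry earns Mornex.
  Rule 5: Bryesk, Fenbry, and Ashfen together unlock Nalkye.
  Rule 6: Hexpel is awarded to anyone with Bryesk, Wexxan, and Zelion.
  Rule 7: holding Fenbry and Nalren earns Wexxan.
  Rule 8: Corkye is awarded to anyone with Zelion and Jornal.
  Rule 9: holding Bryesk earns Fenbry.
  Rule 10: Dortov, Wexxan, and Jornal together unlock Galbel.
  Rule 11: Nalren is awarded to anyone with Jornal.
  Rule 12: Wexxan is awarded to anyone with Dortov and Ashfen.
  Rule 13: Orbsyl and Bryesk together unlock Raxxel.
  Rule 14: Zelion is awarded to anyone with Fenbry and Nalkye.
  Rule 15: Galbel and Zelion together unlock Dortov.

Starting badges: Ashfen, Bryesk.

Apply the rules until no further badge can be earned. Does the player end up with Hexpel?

With Bryesk, Fenbry is earned (Rule 9).
With Bryesk, Fenbry, and Ashfen, Nalkye is earned (Rule 5).
With Bryesk, Fenbry, and Ashfen, Jornal is earned (Rule 2).
With Fenbry and Nalkye, Zelion is earned (Rule 14).
With Jornal, Nalren is earned (Rule 11).
With Fenbry and Nalren, Wexxan is earned (Rule 7).
With Bryesk, Wexxan, and Zelion, Hexpel is earned (Rule 6).

Yes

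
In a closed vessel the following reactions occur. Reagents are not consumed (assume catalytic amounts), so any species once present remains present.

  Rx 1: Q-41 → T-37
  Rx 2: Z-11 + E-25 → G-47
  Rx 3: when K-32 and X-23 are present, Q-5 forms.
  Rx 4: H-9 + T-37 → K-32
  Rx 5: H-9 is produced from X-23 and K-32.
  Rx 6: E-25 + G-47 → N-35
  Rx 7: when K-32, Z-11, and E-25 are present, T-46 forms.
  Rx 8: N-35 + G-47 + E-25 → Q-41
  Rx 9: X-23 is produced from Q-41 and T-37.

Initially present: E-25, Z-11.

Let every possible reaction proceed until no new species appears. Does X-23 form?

Z-11 and E-25 present → G-47 forms (Rx 2).
E-25 and G-47 present → N-35 forms (Rx 6).
N-35, G-47, and E-25 present → Q-41 forms (Rx 8).
Q-41 present → T-37 forms (Rx 1).
Q-41 and T-37 present → X-23 forms (Rx 9).

Yes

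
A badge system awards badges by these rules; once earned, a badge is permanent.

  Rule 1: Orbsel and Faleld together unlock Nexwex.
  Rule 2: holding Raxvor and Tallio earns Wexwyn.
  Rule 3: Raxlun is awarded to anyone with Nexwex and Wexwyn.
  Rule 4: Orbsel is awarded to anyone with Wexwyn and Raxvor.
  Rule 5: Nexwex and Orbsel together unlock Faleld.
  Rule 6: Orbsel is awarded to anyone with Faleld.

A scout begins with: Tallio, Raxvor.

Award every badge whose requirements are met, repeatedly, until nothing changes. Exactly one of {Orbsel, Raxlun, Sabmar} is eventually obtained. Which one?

With Raxvor and Tallio, Wexwyn is earned (Rule 2).
With Wexwyn and Raxvor, Orbsel is earned (Rule 4).
No rule produces Sabmar, and it is not given. Raxlun would need Nexwex and Wexwyn (Rule 3), but Nexwex is never earned.

Orbsel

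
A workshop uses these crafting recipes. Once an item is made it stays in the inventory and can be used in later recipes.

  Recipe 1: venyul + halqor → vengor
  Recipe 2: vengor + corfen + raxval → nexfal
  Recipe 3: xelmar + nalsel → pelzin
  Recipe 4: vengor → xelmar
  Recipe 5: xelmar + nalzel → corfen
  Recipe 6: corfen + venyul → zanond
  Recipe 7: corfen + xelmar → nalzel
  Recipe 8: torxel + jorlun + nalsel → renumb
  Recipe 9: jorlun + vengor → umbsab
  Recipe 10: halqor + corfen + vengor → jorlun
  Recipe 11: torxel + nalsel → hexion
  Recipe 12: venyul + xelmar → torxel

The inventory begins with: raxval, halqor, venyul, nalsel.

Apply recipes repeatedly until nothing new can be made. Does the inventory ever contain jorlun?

No

jorlun would need halqor, corfen, and vengor (Recipe 10), but corfen is never obtained.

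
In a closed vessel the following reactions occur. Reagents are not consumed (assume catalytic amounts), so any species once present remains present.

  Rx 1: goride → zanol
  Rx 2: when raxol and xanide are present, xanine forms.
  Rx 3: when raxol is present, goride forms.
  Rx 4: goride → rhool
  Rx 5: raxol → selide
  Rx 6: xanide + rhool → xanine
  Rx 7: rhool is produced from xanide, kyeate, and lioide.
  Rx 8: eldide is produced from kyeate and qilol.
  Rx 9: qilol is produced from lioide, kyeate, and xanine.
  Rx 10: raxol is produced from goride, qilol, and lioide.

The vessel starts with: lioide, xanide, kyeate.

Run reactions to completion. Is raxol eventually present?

raxol would need goride, qilol, and lioide (Rx 10), but goride never forms.

No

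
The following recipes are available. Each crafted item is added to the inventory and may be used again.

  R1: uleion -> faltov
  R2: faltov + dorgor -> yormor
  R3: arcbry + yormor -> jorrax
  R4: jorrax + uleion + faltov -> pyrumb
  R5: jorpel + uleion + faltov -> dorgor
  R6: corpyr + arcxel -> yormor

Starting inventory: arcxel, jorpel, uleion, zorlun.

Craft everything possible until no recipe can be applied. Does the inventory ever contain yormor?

Yes

uleion -> faltov (R1).
jorpel + uleion + faltov -> dorgor (R5).
faltov + dorgor -> yormor (R2).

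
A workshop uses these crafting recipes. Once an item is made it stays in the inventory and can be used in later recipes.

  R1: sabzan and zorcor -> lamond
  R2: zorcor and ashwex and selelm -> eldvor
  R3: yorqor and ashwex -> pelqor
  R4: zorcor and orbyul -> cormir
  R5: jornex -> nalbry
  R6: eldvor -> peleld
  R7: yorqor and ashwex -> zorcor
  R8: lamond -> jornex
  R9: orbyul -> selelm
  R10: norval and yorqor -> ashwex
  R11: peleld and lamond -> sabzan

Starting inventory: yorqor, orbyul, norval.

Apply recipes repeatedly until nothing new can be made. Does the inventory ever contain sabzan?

sabzan would need peleld and lamond (R11), but lamond is never obtained.

No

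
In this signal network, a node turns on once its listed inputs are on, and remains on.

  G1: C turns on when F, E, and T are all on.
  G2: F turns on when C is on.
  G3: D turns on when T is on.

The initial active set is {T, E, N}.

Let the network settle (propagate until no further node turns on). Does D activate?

G3: T on → D on.

Yes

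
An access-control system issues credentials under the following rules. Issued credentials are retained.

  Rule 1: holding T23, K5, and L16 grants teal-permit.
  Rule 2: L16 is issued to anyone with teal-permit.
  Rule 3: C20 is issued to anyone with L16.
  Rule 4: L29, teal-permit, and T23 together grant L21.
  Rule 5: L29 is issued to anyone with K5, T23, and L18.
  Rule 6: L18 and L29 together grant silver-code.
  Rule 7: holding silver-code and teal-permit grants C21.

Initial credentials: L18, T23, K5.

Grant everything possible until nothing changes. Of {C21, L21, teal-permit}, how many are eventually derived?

0

C21 would need silver-code and teal-permit (Rule 7), but teal-permit is never granted.
L21 would need L29, teal-permit, and T23 (Rule 4), but teal-permit is never granted.
teal-permit would need T23, K5, and L16 (Rule 1), but L16 is never granted.
None of the 3 are reached.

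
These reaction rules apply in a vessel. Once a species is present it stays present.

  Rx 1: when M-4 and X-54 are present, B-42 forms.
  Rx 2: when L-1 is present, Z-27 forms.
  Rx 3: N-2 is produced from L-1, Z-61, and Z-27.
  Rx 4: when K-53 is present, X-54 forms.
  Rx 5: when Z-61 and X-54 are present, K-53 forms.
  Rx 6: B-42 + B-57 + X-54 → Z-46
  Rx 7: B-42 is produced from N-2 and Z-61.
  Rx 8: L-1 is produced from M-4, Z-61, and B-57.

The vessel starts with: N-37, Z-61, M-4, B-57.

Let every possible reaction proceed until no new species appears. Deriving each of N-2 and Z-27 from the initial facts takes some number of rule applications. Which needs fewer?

Z-27: M-4, Z-61, and B-57 present → L-1 forms (Rx 8). L-1 present → Z-27 forms (Rx 2). [2 rule applications]
N-2: M-4, Z-61, and B-57 present → L-1 forms (Rx 8). L-1 present → Z-27 forms (Rx 2). L-1, Z-61, and Z-27 present → N-2 forms (Rx 3). [3 rule applications]
Z-27 needs fewer.

Z-27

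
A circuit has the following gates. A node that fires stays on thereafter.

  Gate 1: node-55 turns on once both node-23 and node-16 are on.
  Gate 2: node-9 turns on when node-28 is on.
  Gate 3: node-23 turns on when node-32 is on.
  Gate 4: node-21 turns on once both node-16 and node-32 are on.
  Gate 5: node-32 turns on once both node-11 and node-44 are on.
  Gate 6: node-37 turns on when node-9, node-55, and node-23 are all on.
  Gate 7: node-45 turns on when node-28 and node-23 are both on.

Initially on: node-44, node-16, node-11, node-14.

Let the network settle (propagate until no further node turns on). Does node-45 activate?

No

node-45 would need node-28 and node-23 (Gate 7), but node-28 never turns on.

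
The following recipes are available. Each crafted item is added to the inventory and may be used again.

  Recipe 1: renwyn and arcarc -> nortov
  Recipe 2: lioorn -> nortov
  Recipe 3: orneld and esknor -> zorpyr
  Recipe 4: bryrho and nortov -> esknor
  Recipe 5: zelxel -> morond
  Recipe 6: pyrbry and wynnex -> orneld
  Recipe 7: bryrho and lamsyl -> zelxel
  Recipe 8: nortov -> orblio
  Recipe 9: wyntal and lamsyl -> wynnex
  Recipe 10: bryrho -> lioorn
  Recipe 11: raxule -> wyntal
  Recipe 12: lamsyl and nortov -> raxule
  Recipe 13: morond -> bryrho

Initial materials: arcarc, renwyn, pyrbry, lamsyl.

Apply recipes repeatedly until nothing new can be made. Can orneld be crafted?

Yes

renwyn and arcarc -> nortov (Recipe 1).
Using Recipe 12, lamsyl and nortov make raxule.
Using Recipe 11, raxule makes wyntal.
Using Recipe 9, wyntal and lamsyl make wynnex.
pyrbry and wynnex -> orneld (Recipe 6).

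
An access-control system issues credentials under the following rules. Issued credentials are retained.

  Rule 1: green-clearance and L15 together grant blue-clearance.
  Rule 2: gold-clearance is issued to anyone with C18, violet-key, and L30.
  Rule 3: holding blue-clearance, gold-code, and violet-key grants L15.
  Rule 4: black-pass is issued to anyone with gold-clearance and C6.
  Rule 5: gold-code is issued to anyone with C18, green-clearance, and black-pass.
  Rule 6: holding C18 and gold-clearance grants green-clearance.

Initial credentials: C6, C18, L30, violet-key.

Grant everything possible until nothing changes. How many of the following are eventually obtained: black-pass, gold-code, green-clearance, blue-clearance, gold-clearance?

Holding C18, violet-key, and L30 grants gold-clearance (Rule 2).
Holding C18 and gold-clearance grants green-clearance (Rule 6).
Holding gold-clearance and C6 grants black-pass (Rule 4).
Holding C18, green-clearance, and black-pass grants gold-code (Rule 5).
black-pass: reached.
gold-code: reached.
green-clearance: reached.
blue-clearance would need green-clearance and L15 (Rule 1), but L15 is never granted.
gold-clearance: reached.
Reached: black-pass, gold-code, green-clearance, and gold-clearance — 4 of the 5.

4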